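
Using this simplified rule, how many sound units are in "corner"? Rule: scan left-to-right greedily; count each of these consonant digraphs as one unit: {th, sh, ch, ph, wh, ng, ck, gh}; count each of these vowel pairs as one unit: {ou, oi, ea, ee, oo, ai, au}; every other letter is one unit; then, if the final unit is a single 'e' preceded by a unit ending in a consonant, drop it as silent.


Word: "corner" (6 letters)
Left-to-right scan:
  [1] 'c' (letter)
  [2] 'o' (letter)
  [3] 'r' (letter)
  [4] 'n' (letter)
  [5] 'e' (letter)
  [6] 'r' (letter)
Units from scan: 6
Sound units = 6 units


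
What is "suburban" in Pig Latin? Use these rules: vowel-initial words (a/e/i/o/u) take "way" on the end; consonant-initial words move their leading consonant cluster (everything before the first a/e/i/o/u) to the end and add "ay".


Word: "suburban"
Starts with consonant(s) → move to end, add 'ay'
Consonant cluster: "s"
Pig Latin = "uburbansay"


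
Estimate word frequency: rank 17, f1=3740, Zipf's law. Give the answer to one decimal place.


Zipf's law: f(r) = f(1) / r
f(1) = 3740
f(17) = 3740 / 17
= 220.0 occurrences


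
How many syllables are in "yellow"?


Word: "yellow"
Syllable breakdown: yel | low
Counting: 2 parts
= 2 syllables


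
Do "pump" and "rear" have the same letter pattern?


Pattern of "pump": [0, 1, 2, 0]
Pattern of "rear": [0, 1, 2, 0]
Patterns match
Same pattern = Yes


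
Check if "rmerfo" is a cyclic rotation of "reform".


Word: "reform", Candidate: "rmerfo"
Method: check if candidate is substring of word+word
"reformreform" contains "rmerfo"? No
Is rotation = No


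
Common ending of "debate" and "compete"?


Word 1: "debate"
Word 2: "compete"
Comparing from end:
  Pos -1: 'e' == 'e'
  Pos -2: 't' == 't'
  Pos -3: 'a' != 'e' (stop)
LCS = "te" (length 2)


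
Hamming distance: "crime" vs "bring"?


Comparing character by character (same length = 5):
  Pos 0: 'c' vs 'b' !=
  Pos 1: 'r' vs 'r' =
  Pos 2: 'i' vs 'i' =
  Pos 3: 'm' vs 'n' !=
  Pos 4: 'e' vs 'g' !=
Hamming distance = 3


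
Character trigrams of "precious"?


Word: "precious" (length 8)
Number of trigrams = 8 - 3 + 1 = 6
  Position 0: "pre"
  Position 1: "rec"
  Position 2: "eci"
  Position 3: "cio"
  Position 4: "iou"
  Position 5: "ous"
Trigrams = "pre", "rec", "eci", "cio", "iou", "ous"


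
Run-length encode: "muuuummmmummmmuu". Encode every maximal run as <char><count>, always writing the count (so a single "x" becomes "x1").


String: "muuuummmmummmmuu"
Scanning for consecutive runs:
  'm' x 1
  'u' x 4
  'm' x 4
  'u' x 1
  'm' x 4
  'u' x 2
RLE = "m1u4m4u1m4u2"


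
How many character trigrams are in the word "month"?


Word: "month" (length 5)
Number of 3-grams = length - 3 + 1 = 5 - 3 + 1
= 3


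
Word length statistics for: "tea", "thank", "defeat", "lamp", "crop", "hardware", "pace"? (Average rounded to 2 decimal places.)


Lengths: "tea"=3, "thank"=5, "defeat"=6, "lamp"=4, "crop"=4, "hardware"=8, "pace"=4
Sum = 34, Count = 7
Average = 34/7 = 4.86
= avg=4.86, min=3, max=8


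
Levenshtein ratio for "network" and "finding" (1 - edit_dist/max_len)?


Word 1: "network" (length 7)
Word 2: "finding" (length 7)
One optimal edit sequence:
  1. substitute 'n' -> 'f'  (+1)
  2. substitute 'e' -> 'i'  (+1)
  3. substitute 't' -> 'n'  (+1)
  4. substitute 'w' -> 'd'  (+1)
  5. substitute 'o' -> 'i'  (+1)
  6. substitute 'r' -> 'n'  (+1)
  7. substitute 'k' -> 'g'  (+1)
Edit distance = 7
Max length = max(7, 7) = 7
Similarity = 1 - 7/7
= 0.0000


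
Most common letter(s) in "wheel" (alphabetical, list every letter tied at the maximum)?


Word: "wheel"
Letter counts:
  'e': 2
  'h': 1
  'l': 1
  'w': 1
Maximum count = 2
Most frequent = 'e' (2 times each)


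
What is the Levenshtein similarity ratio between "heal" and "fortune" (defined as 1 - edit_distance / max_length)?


Word 1: "heal" (length 4)
Word 2: "fortune" (length 7)
One optimal edit sequence:
  1. insert 'f'  (+1)
  2. insert 'o'  (+1)
  3. insert 'r'  (+1)
  4. substitute 'h' -> 't'  (+1)
  5. substitute 'e' -> 'u'  (+1)
  6. substitute 'a' -> 'n'  (+1)
  7. substitute 'l' -> 'e'  (+1)
Edit distance = 7
Max length = max(4, 7) = 7
Similarity = 1 - 7/7
= 0.0000


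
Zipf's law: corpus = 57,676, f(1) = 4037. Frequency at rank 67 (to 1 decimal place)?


Zipf's law: f(r) = f(1) / r
f(1) = 4037
f(67) = 4037 / 67
= 60.3 occurrences


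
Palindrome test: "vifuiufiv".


Word: "vifuiufiv"
Reversed: "vifuiufiv"
Forward == Backward? vifuiufiv == vifuiufiv
Palindrome = Yes


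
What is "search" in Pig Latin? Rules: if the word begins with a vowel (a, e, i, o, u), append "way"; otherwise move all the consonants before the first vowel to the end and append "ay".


Word: "search"
Starts with consonant(s) → move to end, add 'ay'
Consonant cluster: "s"
Pig Latin = "earchsay"


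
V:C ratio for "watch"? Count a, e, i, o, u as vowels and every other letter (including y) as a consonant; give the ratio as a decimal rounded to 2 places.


Word: "watch"
Vowels (a,e,i,o,u): 1
Consonants: 4
Ratio = 1/4
= 0.25


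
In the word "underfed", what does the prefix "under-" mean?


Prefix: under-
Example: underfed = under- + fed
Meaning = insufficient


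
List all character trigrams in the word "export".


Word: "export" (length 6)
Number of trigrams = 6 - 3 + 1 = 4
  Position 0: "exp"
  Position 1: "xpo"
  Position 2: "por"
  Position 3: "ort"
Trigrams = "exp", "xpo", "por", "ort"


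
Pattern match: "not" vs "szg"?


Pattern of "not": [0, 1, 2]
Pattern of "szg": [0, 1, 2]
Patterns match
Same pattern = Yes


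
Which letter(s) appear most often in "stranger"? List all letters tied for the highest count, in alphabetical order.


Word: "stranger"
Letter counts:
  'a': 1
  'e': 1
  'g': 1
  'n': 1
  'r': 2
  's': 1
  't': 1
Maximum count = 2
Most frequent = 'r' (2 times each)


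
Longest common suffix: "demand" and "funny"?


Word 1: "demand"
Word 2: "funny"
Comparing from end:
  Pos -1: 'd' != 'y' (stop)
LCS = "" (length 0)


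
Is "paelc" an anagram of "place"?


Word 1: "place" → sorted: acelp
Word 2: "paelc" → sorted: acelp
Same letters? acelp == acelp
Anagram = Yes


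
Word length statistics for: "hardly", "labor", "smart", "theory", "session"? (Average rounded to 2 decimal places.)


Lengths: "hardly"=6, "labor"=5, "smart"=5, "theory"=6, "session"=7
Sum = 29, Count = 5
Average = 29/5 = 5.80
= avg=5.80, min=5, max=7


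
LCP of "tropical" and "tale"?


Word 1: "tropical"
Word 2: "tale"
Comparing from start:
  Pos 0: 't' == 't'
  Pos 1: 'r' != 'a' (stop)
LCP = "t" (length 1)


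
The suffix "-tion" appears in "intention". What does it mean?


Suffix: -tion
As in: intention -> intend + -tion, with a spelling change
Meaning = act or process


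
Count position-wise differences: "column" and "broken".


Comparing character by character (same length = 6):
  Pos 0: 'c' vs 'b' !=
  Pos 1: 'o' vs 'r' !=
  Pos 2: 'l' vs 'o' !=
  Pos 3: 'u' vs 'k' !=
  Pos 4: 'm' vs 'e' !=
  Pos 5: 'n' vs 'n' =
Hamming distance = 5


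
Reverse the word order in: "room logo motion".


Original: "room logo motion"
Words (1..n): room | logo | motion
Reversed (n..1): motion | logo | room
Result = "motion logo room"


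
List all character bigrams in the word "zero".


Word: "zero" (length 4)
Number of bigrams = 4 - 2 + 1 = 3
  Position 0: "ze"
  Position 1: "er"
  Position 2: "ro"
Bigrams = "ze", "er", "ro"


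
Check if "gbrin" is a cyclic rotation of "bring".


Word: "bring", Candidate: "gbrin"
Method: check if candidate is substring of word+word
"bringbring" contains "gbrin"? Yes
Is rotation = Yes


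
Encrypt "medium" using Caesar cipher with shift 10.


Word: "medium"
Shift: 10
Each letter → (letter + shift) mod 26:
  'm' (12) + 10 = 22 → 'w'
  'e' (4) + 10 = 14 → 'o'
  'd' (3) + 10 = 13 → 'n'
  'i' (8) + 10 = 18 → 's'
  'u' (20) + 10 = 4 → 'e'
  'm' (12) + 10 = 22 → 'w'
Result = "wonsew"


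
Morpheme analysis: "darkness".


Word: "darkness"
Morphemes: dark / -ness
Each morpheme carries meaning
= 2 morphemes


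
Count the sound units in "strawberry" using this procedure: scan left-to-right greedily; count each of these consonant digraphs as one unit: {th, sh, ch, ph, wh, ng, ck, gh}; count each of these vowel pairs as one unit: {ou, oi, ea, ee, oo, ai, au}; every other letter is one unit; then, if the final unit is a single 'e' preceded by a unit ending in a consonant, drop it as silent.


Word: "strawberry" (10 letters)
Left-to-right scan:
  [1] 's' (letter)
  [2] 't' (letter)
  [3] 'r' (letter)
  [4] 'a' (letter)
  [5] 'w' (letter)
  [6] 'b' (letter)
  [7] 'e' (letter)
  [8] 'r' (letter)
  [9] 'r' (letter)
  [10] 'y' (letter)
Units from scan: 10
Sound units = 10 units


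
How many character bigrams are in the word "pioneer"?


Word: "pioneer" (length 7)
Number of 2-grams = length - 2 + 1 = 7 - 2 + 1
= 6


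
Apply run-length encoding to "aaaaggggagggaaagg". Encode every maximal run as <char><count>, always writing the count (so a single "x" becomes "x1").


String: "aaaaggggagggaaagg"
Scanning for consecutive runs:
  'a' x 4
  'g' x 4
  'a' x 1
  'g' x 3
  'a' x 3
  'g' x 2
RLE = "a4g4a1g3a3g2"


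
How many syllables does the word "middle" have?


Word: "middle"
Syllable breakdown: mid | dle
Counting: 2 parts
= 2 syllables


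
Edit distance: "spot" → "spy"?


Word 1: "spot" (length 4)
Word 2: "spy" (length 3)
One optimal edit sequence (insert/delete/substitute each cost 1):
  1. keep 's'
  2. keep 'p'
  3. delete 'o'  (+1)
  4. substitute 't' -> 'y'  (+1)
Total edit operations: 2
Edit distance = 2


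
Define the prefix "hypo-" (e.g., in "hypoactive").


Prefix: hypo-
As in: hypoactive -> hypo- + active
Meaning = under / below normal


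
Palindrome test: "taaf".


Word: "taaf"
Reversed: "faat"
Forward == Backward? taaf != faat
Palindrome = No


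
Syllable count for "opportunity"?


Word: "opportunity"
Syllable breakdown: op / por / tu / ni / ty
Counting: 5 parts
= 5 syllables


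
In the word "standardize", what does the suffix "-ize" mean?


Suffix: -ize
As in: standardize -> standard + -ize
Meaning = to make


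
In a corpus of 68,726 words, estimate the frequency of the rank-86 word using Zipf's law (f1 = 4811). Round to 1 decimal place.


Zipf's law: f(r) = f(1) / r
f(1) = 4811
f(86) = 4811 / 86
= 55.9 occurrences


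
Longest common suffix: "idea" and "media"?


Word 1: "idea"
Word 2: "media"
Comparing from end:
  Pos -1: 'a' == 'a'
  Pos -2: 'e' != 'i' (stop)
LCS = "a" (length 1)


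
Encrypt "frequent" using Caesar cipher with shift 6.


Word: "frequent"
Shift: 6
Each letter → (letter + shift) mod 26:
  'f' (5) + 6 = 11 → 'l'
  'r' (17) + 6 = 23 → 'x'
  'e' (4) + 6 = 10 → 'k'
  'q' (16) + 6 = 22 → 'w'
  'u' (20) + 6 = 0 → 'a'
  'e' (4) + 6 = 10 → 'k'
  'n' (13) + 6 = 19 → 't'
  't' (19) + 6 = 25 → 'z'
Result = "lxkwaktz"


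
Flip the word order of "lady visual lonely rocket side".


Original: "lady visual lonely rocket side"
Words (1..n): lady | visual | lonely | rocket | side
Reversed (n..1): side | rocket | lonely | visual | lady
Result = "side rocket lonely visual lady"


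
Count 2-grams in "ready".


Word: "ready" (length 5)
Number of 2-grams = length - 2 + 1 = 5 - 2 + 1
= 4


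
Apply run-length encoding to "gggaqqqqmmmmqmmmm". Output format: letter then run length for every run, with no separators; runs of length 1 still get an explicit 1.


String: "gggaqqqqmmmmqmmmm"
Scanning for consecutive runs:
  'g' x 3
  'a' x 1
  'q' x 4
  'm' x 4
  'q' x 1
  'm' x 4
RLE = "g3a1q4m4q1m4"


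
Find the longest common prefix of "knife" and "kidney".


Word 1: "knife"
Word 2: "kidney"
Comparing from start:
  Pos 0: 'k' == 'k'
  Pos 1: 'n' != 'i' (stop)
LCP = "k" (length 1)


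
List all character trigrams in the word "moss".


Word: "moss" (length 4)
Number of trigrams = 4 - 3 + 1 = 2
  Position 0: "mos"
  Position 1: "oss"
Trigrams = "mos", "oss"


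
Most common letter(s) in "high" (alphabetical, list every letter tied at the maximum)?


Word: "high"
Letter counts:
  'g': 1
  'h': 2
  'i': 1
Maximum count = 2
Most frequent = 'h' (2 times each)


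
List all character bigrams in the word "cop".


Word: "cop" (length 3)
Number of bigrams = 3 - 2 + 1 = 2
  Position 0: "co"
  Position 1: "op"
Bigrams = "co", "op"


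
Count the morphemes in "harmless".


Word: "harmless"
Morphemes: harm | -less
Each morpheme carries meaning
= 2 morphemes


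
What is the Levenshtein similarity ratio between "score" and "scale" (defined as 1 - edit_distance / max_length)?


Word 1: "score" (length 5)
Word 2: "scale" (length 5)
One optimal edit sequence:
  1. keep 's'
  2. keep 'c'
  3. substitute 'o' -> 'a'  (+1)
  4. substitute 'r' -> 'l'  (+1)
  5. keep 'e'
Edit distance = 2
Max length = max(5, 5) = 5
Similarity = 1 - 2/5
= 0.6000


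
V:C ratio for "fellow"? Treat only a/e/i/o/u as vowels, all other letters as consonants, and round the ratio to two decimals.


Word: "fellow"
Vowels (a,e,i,o,u): 2
Consonants: 4
Ratio = 2/4
= 0.50


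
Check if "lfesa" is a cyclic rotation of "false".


Word: "false", Candidate: "lfesa"
Method: check if candidate is substring of word+word
"falsefalse" contains "lfesa"? No
Is rotation = No


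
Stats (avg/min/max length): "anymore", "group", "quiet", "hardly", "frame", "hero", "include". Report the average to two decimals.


Lengths: "anymore"=7, "group"=5, "quiet"=5, "hardly"=6, "frame"=5, "hero"=4, "include"=7
Sum = 39, Count = 7
Average = 39/7 = 5.57
= avg=5.57, min=4, max=7


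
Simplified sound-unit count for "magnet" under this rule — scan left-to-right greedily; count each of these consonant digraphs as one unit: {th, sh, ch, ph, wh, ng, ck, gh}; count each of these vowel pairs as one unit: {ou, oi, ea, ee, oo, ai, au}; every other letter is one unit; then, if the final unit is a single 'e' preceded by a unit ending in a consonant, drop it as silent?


Word: "magnet" (6 letters)
Left-to-right scan:
  (1) 'm' (letter)
  (2) 'a' (letter)
  (3) 'g' (letter)
  (4) 'n' (letter)
  (5) 'e' (letter)
  (6) 't' (letter)
Units from scan: 6
Sound units = 6 units


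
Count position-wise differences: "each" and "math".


Comparing character by character (same length = 4):
  Pos 0: 'e' vs 'm' !=
  Pos 1: 'a' vs 'a' =
  Pos 2: 'c' vs 't' !=
  Pos 3: 'h' vs 'h' =
Hamming distance = 2


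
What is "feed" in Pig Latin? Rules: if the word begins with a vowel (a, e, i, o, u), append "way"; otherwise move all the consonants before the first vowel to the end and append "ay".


Word: "feed"
Starts with consonant(s) → move to end, add 'ay'
Consonant cluster: "f"
Pig Latin = "eedfay"


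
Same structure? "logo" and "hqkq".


Pattern of "logo": [0, 1, 2, 1]
Pattern of "hqkq": [0, 1, 2, 1]
Patterns match
Same pattern = Yes


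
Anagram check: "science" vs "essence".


Word 1: "science" → sorted: cceeins
Word 2: "essence" → sorted: ceeenss
Same letters? cceeins != ceeenss
Anagram = No


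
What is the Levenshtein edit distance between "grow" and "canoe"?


Word 1: "grow" (length 4)
Word 2: "canoe" (length 5)
One optimal edit sequence (insert/delete/substitute each cost 1):
  1. insert 'c'  (+1)
  2. substitute 'g' -> 'a'  (+1)
  3. substitute 'r' -> 'n'  (+1)
  4. keep 'o'
  5. substitute 'w' -> 'e'  (+1)
Total edit operations: 4
Edit distance = 4


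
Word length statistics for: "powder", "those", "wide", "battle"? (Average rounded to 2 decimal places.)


Lengths: "powder"=6, "those"=5, "wide"=4, "battle"=6
Sum = 21, Count = 4
Average = 21/4 = 5.25
= avg=5.25, min=4, max=6


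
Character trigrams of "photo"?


Word: "photo" (length 5)
Number of trigrams = 5 - 3 + 1 = 3
  Position 0: "pho"
  Position 1: "hot"
  Position 2: "oto"
Trigrams = "pho", "hot", "oto"


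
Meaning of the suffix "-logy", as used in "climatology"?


Suffix: -logy
As in: climatology -> climate + -logy, with a spelling change
Meaning = study of


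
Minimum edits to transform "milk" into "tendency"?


Word 1: "milk" (length 4)
Word 2: "tendency" (length 8)
One optimal edit sequence (insert/delete/substitute each cost 1):
  1. insert 't'  (+1)
  2. insert 'e'  (+1)
  3. insert 'n'  (+1)
  4. insert 'd'  (+1)
  5. substitute 'm' -> 'e'  (+1)
  6. substitute 'i' -> 'n'  (+1)
  7. substitute 'l' -> 'c'  (+1)
  8. substitute 'k' -> 'y'  (+1)
Total edit operations: 8
Edit distance = 8


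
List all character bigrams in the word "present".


Word: "present" (length 7)
Number of bigrams = 7 - 2 + 1 = 6
  Position 0: "pr"
  Position 1: "re"
  Position 2: "es"
  Position 3: "se"
  Position 4: "en"
  Position 5: "nt"
Bigrams = "pr", "re", "es", "se", "en", "nt"


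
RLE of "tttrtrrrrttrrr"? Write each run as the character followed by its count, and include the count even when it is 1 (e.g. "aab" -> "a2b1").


String: "tttrtrrrrttrrr"
Scanning for consecutive runs:
  't' x 3
  'r' x 1
  't' x 1
  'r' x 4
  't' x 2
  'r' x 3
RLE = "t3r1t1r4t2r3"


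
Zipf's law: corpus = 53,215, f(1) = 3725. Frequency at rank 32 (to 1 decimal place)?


Zipf's law: f(r) = f(1) / r
f(1) = 3725
f(32) = 3725 / 32
= 116.4 occurrences


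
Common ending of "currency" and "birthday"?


Word 1: "currency"
Word 2: "birthday"
Comparing from end:
  Pos -1: 'y' == 'y'
  Pos -2: 'c' != 'a' (stop)
LCS = "y" (length 1)


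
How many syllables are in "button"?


Word: "button"
Syllable breakdown: but | ton
Counting: 2 parts
= 2 syllables


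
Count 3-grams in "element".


Word: "element" (length 7)
Number of 3-grams = length - 3 + 1 = 7 - 3 + 1
= 5


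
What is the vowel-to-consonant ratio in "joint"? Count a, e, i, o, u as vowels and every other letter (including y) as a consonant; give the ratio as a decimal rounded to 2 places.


Word: "joint"
Vowels (a,e,i,o,u): 2
Consonants: 3
Ratio = 2/3
= 0.67


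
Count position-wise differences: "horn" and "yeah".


Comparing character by character (same length = 4):
  Pos 0: 'h' vs 'y' !=
  Pos 1: 'o' vs 'e' !=
  Pos 2: 'r' vs 'a' !=
  Pos 3: 'n' vs 'h' !=
Hamming distance = 4


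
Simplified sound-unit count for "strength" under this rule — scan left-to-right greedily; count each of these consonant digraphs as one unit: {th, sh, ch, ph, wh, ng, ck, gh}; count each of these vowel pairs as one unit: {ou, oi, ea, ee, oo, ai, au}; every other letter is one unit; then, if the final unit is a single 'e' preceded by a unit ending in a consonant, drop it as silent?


Word: "strength" (8 letters)
Left-to-right scan:
  (1) 's' (letter)
  (2) 't' (letter)
  (3) 'r' (letter)
  (4) 'e' (letter)
  (5) 'ng' (digraph)
  (6) 'th' (digraph)
Units from scan: 6
Sound units = 6 units


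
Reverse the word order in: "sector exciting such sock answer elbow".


Original: "sector exciting such sock answer elbow"
Words (1..n): sector | exciting | such | sock | answer | elbow
Reversed (n..1): elbow | answer | sock | such | exciting | sector
Result = "elbow answer sock such exciting sector"


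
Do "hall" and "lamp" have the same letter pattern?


Pattern of "hall": [0, 1, 2, 2]
Pattern of "lamp": [0, 1, 2, 3]
Patterns do not match
Same pattern = No


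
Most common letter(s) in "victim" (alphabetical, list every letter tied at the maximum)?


Word: "victim"
Letter counts:
  'c': 1
  'i': 2
  'm': 1
  't': 1
  'v': 1
Maximum count = 2
Most frequent = 'i' (2 times each)


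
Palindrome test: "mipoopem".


Word: "mipoopem"
Reversed: "mepoopim"
Forward == Backward? mipoopem != mepoopim
Palindrome = No


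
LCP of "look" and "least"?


Word 1: "look"
Word 2: "least"
Comparing from start:
  Pos 0: 'l' == 'l'
  Pos 1: 'o' != 'e' (stop)
LCP = "l" (length 1)


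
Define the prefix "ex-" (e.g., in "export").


Prefix: ex-
Example: export = ex- + port
Meaning = out / former


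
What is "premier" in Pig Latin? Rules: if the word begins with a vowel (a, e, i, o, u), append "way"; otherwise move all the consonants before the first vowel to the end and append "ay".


Word: "premier"
Starts with consonant(s) → move to end, add 'ay'
Consonant cluster: "pr"
Pig Latin = "emierpray"


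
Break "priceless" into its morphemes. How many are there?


Word: "priceless"
Morphemes: price | -less
Each morpheme carries meaning
= 2 morphemes


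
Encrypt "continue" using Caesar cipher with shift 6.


Word: "continue"
Shift: 6
Each letter → (letter + shift) mod 26:
  'c' (2) + 6 = 8 → 'i'
  'o' (14) + 6 = 20 → 'u'
  'n' (13) + 6 = 19 → 't'
  't' (19) + 6 = 25 → 'z'
  'i' (8) + 6 = 14 → 'o'
  'n' (13) + 6 = 19 → 't'
  'u' (20) + 6 = 0 → 'a'
  'e' (4) + 6 = 10 → 'k'
Result = "iutzotak"


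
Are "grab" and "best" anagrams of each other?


Word 1: "grab" → sorted: abgr
Word 2: "best" → sorted: best
Same letters? abgr != best
Anagram = No


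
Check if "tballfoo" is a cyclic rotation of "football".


Word: "football", Candidate: "tballfoo"
Method: check if candidate is substring of word+word
"footballfootball" contains "tballfoo"? Yes
Is rotation = Yes


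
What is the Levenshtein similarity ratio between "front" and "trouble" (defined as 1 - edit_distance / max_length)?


Word 1: "front" (length 5)
Word 2: "trouble" (length 7)
One optimal edit sequence:
  1. substitute 'f' -> 't'  (+1)
  2. keep 'r'
  3. keep 'o'
  4. insert 'u'  (+1)
  5. insert 'b'  (+1)
  6. substitute 'n' -> 'l'  (+1)
  7. substitute 't' -> 'e'  (+1)
Edit distance = 5
Max length = max(5, 7) = 7
Similarity = 1 - 5/7
= 0.2857


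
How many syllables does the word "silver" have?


Word: "silver"
Syllable breakdown: sil / ver
Counting: 2 parts
= 2 syllables


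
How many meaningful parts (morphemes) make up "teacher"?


Word: "teacher"
Morphemes: teach | -er
Each morpheme carries meaning
= 2 morphemes


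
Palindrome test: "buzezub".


Word: "buzezub"
Reversed: "buzezub"
Forward == Backward? buzezub == buzezub
Palindrome = Yes


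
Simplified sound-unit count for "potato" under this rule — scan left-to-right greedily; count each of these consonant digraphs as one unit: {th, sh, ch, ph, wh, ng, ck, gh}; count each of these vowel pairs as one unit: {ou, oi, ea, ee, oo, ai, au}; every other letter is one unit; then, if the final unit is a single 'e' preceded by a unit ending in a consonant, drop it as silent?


Word: "potato" (6 letters)
Left-to-right scan:
  (1) 'p' (letter)
  (2) 'o' (letter)
  (3) 't' (letter)
  (4) 'a' (letter)
  (5) 't' (letter)
  (6) 'o' (letter)
Units from scan: 6
Sound units = 6 units


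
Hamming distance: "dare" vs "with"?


Comparing character by character (same length = 4):
  Pos 0: 'd' vs 'w' !=
  Pos 1: 'a' vs 'i' !=
  Pos 2: 'r' vs 't' !=
  Pos 3: 'e' vs 'h' !=
Hamming distance = 4


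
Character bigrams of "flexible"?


Word: "flexible" (length 8)
Number of bigrams = 8 - 2 + 1 = 7
  Position 0: "fl"
  Position 1: "le"
  Position 2: "ex"
  Position 3: "xi"
  Position 4: "ib"
  Position 5: "bl"
  Position 6: "le"
Bigrams = "fl", "le", "ex", "xi", "ib", "bl", "le"


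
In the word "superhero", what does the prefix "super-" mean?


Prefix: super-
As in: superhero -> super- + hero
Meaning = above / beyond


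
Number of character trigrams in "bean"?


Word: "bean" (length 4)
Number of 3-grams = length - 3 + 1 = 4 - 3 + 1
= 2


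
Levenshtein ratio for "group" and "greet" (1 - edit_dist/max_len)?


Word 1: "group" (length 5)
Word 2: "greet" (length 5)
One optimal edit sequence:
  1. keep 'g'
  2. keep 'r'
  3. substitute 'o' -> 'e'  (+1)
  4. substitute 'u' -> 'e'  (+1)
  5. substitute 'p' -> 't'  (+1)
Edit distance = 3
Max length = max(5, 5) = 5
Similarity = 1 - 3/5
= 0.4000


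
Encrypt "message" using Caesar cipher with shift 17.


Word: "message"
Shift: 17
Each letter → (letter + shift) mod 26:
  'm' (12) + 17 = 3 → 'd'
  'e' (4) + 17 = 21 → 'v'
  's' (18) + 17 = 9 → 'j'
  's' (18) + 17 = 9 → 'j'
  'a' (0) + 17 = 17 → 'r'
  'g' (6) + 17 = 23 → 'x'
  'e' (4) + 17 = 21 → 'v'
Result = "dvjjrxv"


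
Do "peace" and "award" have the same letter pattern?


Pattern of "peace": [0, 1, 2, 3, 1]
Pattern of "award": [0, 1, 0, 2, 3]
Patterns do not match
Same pattern = No


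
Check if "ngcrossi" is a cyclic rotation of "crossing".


Word: "crossing", Candidate: "ngcrossi"
Method: check if candidate is substring of word+word
"crossingcrossing" contains "ngcrossi"? Yes
Is rotation = Yes


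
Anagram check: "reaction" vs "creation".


Word 1: "reaction" → sorted: aceinort
Word 2: "creation" → sorted: aceinort
Same letters? aceinort == aceinort
Anagram = Yes


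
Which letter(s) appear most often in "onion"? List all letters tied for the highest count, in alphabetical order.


Word: "onion"
Letter counts:
  'i': 1
  'n': 2
  'o': 2
Maximum count = 2
Most frequent = 'n', 'o' (2 times each)


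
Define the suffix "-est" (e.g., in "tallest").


Suffix: -est
Example: tallest (tall + -est)
Meaning = most


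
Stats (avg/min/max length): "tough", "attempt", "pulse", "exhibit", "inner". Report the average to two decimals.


Lengths: "tough"=5, "attempt"=7, "pulse"=5, "exhibit"=7, "inner"=5
Sum = 29, Count = 5
Average = 29/5 = 5.80
= avg=5.80, min=5, max=7


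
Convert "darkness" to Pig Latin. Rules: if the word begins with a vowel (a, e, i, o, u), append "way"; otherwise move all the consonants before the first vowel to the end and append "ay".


Word: "darkness"
Starts with consonant(s) → move to end, add 'ay'
Consonant cluster: "d"
Pig Latin = "arknessday"


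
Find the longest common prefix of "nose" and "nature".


Word 1: "nose"
Word 2: "nature"
Comparing from start:
  Pos 0: 'n' == 'n'
  Pos 1: 'o' != 'a' (stop)
LCP = "n" (length 1)


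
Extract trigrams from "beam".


Word: "beam" (length 4)
Number of trigrams = 4 - 3 + 1 = 2
  Position 0: "bea"
  Position 1: "eam"
Trigrams = "bea", "eam"


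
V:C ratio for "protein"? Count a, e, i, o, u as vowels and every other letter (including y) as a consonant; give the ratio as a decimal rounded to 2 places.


Word: "protein"
Vowels (a,e,i,o,u): 3
Consonants: 4
Ratio = 3/4
= 0.75


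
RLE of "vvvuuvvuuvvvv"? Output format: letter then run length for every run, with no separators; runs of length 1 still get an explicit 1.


String: "vvvuuvvuuvvvv"
Scanning for consecutive runs:
  'v' x 3
  'u' x 2
  'v' x 2
  'u' x 2
  'v' x 4
RLE = "v3u2v2u2v4"


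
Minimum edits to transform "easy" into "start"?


Word 1: "easy" (length 4)
Word 2: "start" (length 5)
One optimal edit sequence (insert/delete/substitute each cost 1):
  1. insert 's'  (+1)
  2. substitute 'e' -> 't'  (+1)
  3. keep 'a'
  4. substitute 's' -> 'r'  (+1)
  5. substitute 'y' -> 't'  (+1)
Total edit operations: 4
Edit distance = 4


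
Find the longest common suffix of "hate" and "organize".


Word 1: "hate"
Word 2: "organize"
Comparing from end:
  Pos -1: 'e' == 'e'
  Pos -2: 't' != 'z' (stop)
LCS = "e" (length 1)


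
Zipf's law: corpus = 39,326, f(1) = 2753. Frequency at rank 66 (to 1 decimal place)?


Zipf's law: f(r) = f(1) / r
f(1) = 2753
f(66) = 2753 / 66
= 41.7 occurrences


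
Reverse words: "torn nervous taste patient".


Original: "torn nervous taste patient"
Words (1..n): torn | nervous | taste | patient
Reversed (n..1): patient | taste | nervous | torn
Result = "patient taste nervous torn"


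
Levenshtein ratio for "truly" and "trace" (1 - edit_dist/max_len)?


Word 1: "truly" (length 5)
Word 2: "trace" (length 5)
One optimal edit sequence:
  1. keep 't'
  2. keep 'r'
  3. substitute 'u' -> 'a'  (+1)
  4. substitute 'l' -> 'c'  (+1)
  5. substitute 'y' -> 'e'  (+1)
Edit distance = 3
Max length = max(5, 5) = 5
Similarity = 1 - 3/5
= 0.4000


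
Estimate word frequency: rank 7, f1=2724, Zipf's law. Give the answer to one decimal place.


Zipf's law: f(r) = f(1) / r
f(1) = 2724
f(7) = 2724 / 7
= 389.1 occurrences


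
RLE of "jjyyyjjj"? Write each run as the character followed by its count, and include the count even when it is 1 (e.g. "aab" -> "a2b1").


String: "jjyyyjjj"
Scanning for consecutive runs:
  'j' x 2
  'y' x 3
  'j' x 3
RLE = "j2y3j3"


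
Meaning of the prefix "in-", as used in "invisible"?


Prefix: in-
Example: invisible (in- + visible)
Meaning = not / into


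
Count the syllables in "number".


Word: "number"
Syllable breakdown: num | ber
Counting: 2 parts
= 2 syllables


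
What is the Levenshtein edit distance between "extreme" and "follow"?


Word 1: "extreme" (length 7)
Word 2: "follow" (length 6)
One optimal edit sequence (insert/delete/substitute each cost 1):
  1. delete 'e'  (+1)
  2. substitute 'x' -> 'f'  (+1)
  3. substitute 't' -> 'o'  (+1)
  4. substitute 'r' -> 'l'  (+1)
  5. substitute 'e' -> 'l'  (+1)
  6. substitute 'm' -> 'o'  (+1)
  7. substitute 'e' -> 'w'  (+1)
Total edit operations: 7
Edit distance = 7


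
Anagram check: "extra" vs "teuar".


Word 1: "extra" → sorted: aertx
Word 2: "teuar" → sorted: aertu
Same letters? aertx != aertu
Anagram = No


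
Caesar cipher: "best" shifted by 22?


Word: "best"
Shift: 22
Each letter → (letter + shift) mod 26:
  'b' (1) + 22 = 23 → 'x'
  'e' (4) + 22 = 0 → 'a'
  's' (18) + 22 = 14 → 'o'
  't' (19) + 22 = 15 → 'p'
Result = "xaop"


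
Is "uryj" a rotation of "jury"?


Word: "jury", Candidate: "uryj"
Method: check if candidate is substring of word+word
"juryjury" contains "uryj"? Yes
Is rotation = Yes


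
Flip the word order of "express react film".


Original: "express react film"
Words (1..n): express | react | film
Reversed (n..1): film | react | express
Result = "film react express"


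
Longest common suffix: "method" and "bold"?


Word 1: "method"
Word 2: "bold"
Comparing from end:
  Pos -1: 'd' == 'd'
  Pos -2: 'o' != 'l' (stop)
LCS = "d" (length 1)


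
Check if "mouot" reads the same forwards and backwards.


Word: "mouot"
Reversed: "touom"
Forward == Backward? mouot != touom
Palindrome = No


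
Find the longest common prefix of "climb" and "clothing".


Word 1: "climb"
Word 2: "clothing"
Comparing from start:
  Pos 0: 'c' == 'c'
  Pos 1: 'l' == 'l'
  Pos 2: 'i' != 'o' (stop)
LCP = "cl" (length 2)


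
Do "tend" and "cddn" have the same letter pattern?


Pattern of "tend": [0, 1, 2, 3]
Pattern of "cddn": [0, 1, 1, 2]
Patterns do not match
Same pattern = No


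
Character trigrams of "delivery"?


Word: "delivery" (length 8)
Number of trigrams = 8 - 3 + 1 = 6
  Position 0: "del"
  Position 1: "eli"
  Position 2: "liv"
  Position 3: "ive"
  Position 4: "ver"
  Position 5: "ery"
Trigrams = "del", "eli", "liv", "ive", "ver", "ery"


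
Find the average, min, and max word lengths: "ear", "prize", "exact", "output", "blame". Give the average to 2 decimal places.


Lengths: "ear"=3, "prize"=5, "exact"=5, "output"=6, "blame"=5
Sum = 24, Count = 5
Average = 24/5 = 4.80
= avg=4.80, min=3, max=6


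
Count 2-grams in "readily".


Word: "readily" (length 7)
Number of 2-grams = length - 2 + 1 = 7 - 2 + 1
= 6


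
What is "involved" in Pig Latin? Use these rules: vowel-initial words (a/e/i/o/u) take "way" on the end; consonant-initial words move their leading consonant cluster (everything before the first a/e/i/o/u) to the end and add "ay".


Word: "involved"
Starts with vowel → add 'way'
Pig Latin = "involvedway"


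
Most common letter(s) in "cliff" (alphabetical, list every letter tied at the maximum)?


Word: "cliff"
Letter counts:
  'c': 1
  'f': 2
  'i': 1
  'l': 1
Maximum count = 2
Most frequent = 'f' (2 times each)


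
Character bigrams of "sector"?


Word: "sector" (length 6)
Number of bigrams = 6 - 2 + 1 = 5
  Position 0: "se"
  Position 1: "ec"
  Position 2: "ct"
  Position 3: "to"
  Position 4: "or"
Bigrams = "se", "ec", "ct", "to", "or"


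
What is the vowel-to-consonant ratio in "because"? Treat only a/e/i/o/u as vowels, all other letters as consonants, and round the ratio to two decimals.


Word: "because"
Vowels (a,e,i,o,u): 4
Consonants: 3
Ratio = 4/3
= 1.33


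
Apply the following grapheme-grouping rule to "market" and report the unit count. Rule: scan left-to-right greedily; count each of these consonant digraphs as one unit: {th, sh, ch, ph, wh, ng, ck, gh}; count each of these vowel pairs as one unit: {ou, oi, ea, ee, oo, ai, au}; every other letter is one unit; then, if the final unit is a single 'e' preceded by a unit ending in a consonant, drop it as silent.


Word: "market" (6 letters)
Left-to-right scan:
  (1) 'm' (letter)
  (2) 'a' (letter)
  (3) 'r' (letter)
  (4) 'k' (letter)
  (5) 'e' (letter)
  (6) 't' (letter)
Units from scan: 6
Sound units = 6 units


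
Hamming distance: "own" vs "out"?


Comparing character by character (same length = 3):
  Pos 0: 'o' vs 'o' =
  Pos 1: 'w' vs 'u' !=
  Pos 2: 'n' vs 't' !=
Hamming distance = 2


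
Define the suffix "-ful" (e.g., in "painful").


Suffix: -ful
Example: painful = pain + -ful
Meaning = full of


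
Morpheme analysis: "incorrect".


Word: "incorrect"
Morphemes: in- + correct
Each morpheme carries meaning
= 2 morphemes


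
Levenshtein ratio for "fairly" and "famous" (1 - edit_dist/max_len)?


Word 1: "fairly" (length 6)
Word 2: "famous" (length 6)
One optimal edit sequence:
  1. keep 'f'
  2. keep 'a'
  3. substitute 'i' -> 'm'  (+1)
  4. substitute 'r' -> 'o'  (+1)
  5. substitute 'l' -> 'u'  (+1)
  6. substitute 'y' -> 's'  (+1)
Edit distance = 4
Max length = max(6, 6) = 6
Similarity = 1 - 4/6
= 0.3333


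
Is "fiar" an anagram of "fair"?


Word 1: "fair" → sorted: afir
Word 2: "fiar" → sorted: afir
Same letters? afir == afir
Anagram = Yes


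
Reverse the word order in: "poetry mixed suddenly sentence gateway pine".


Original: "poetry mixed suddenly sentence gateway pine"
Words (1..n): poetry | mixed | suddenly | sentence | gateway | pine
Reversed (n..1): pine | gateway | sentence | suddenly | mixed | poetry
Result = "pine gateway sentence suddenly mixed poetry"


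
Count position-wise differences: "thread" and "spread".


Comparing character by character (same length = 6):
  Pos 0: 't' vs 's' !=
  Pos 1: 'h' vs 'p' !=
  Pos 2: 'r' vs 'r' =
  Pos 3: 'e' vs 'e' =
  Pos 4: 'a' vs 'a' =
  Pos 5: 'd' vs 'd' =
Hamming distance = 2


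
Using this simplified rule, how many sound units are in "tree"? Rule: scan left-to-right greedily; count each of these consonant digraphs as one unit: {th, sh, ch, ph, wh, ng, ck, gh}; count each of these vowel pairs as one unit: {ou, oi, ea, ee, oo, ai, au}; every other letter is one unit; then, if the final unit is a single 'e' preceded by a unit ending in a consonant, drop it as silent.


Word: "tree" (4 letters)
Left-to-right scan:
  (1) 't' (letter)
  (2) 'r' (letter)
  (3) 'ee' (vowel-pair)
Units from scan: 3
Sound units = 3 units


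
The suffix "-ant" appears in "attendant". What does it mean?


Suffix: -ant
Example: attendant = attend + -ant
Meaning = one who / that which


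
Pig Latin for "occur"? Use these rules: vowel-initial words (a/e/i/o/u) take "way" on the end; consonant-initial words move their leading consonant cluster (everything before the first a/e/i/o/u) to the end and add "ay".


Word: "occur"
Starts with vowel → add 'way'
Pig Latin = "occurway"


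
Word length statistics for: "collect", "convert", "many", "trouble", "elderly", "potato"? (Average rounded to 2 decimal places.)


Lengths: "collect"=7, "convert"=7, "many"=4, "trouble"=7, "elderly"=7, "potato"=6
Sum = 38, Count = 6
Average = 38/6 = 6.33
= avg=6.33, min=4, max=7


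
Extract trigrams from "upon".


Word: "upon" (length 4)
Number of trigrams = 4 - 3 + 1 = 2
  Position 0: "upo"
  Position 1: "pon"
Trigrams = "upo", "pon"


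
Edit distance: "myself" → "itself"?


Word 1: "myself" (length 6)
Word 2: "itself" (length 6)
One optimal edit sequence (insert/delete/substitute each cost 1):
  1. substitute 'm' -> 'i'  (+1)
  2. substitute 'y' -> 't'  (+1)
  3. keep 's'
  4. keep 'e'
  5. keep 'l'
  6. keep 'f'
Total edit operations: 2
Edit distance = 2


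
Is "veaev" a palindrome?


Word: "veaev"
Reversed: "veaev"
Forward == Backward? veaev == veaev
Palindrome = Yes


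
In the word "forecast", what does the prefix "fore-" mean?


Prefix: fore-
Example: forecast (fore- + cast)
Meaning = before


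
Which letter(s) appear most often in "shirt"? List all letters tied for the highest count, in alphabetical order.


Word: "shirt"
Letter counts:
  'h': 1
  'i': 1
  'r': 1
  's': 1
  't': 1
Maximum count = 1
Most frequent = 'h', 'i', 'r', 's', 't' (1 time each)


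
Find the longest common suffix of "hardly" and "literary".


Word 1: "hardly"
Word 2: "literary"
Comparing from end:
  Pos -1: 'y' == 'y'
  Pos -2: 'l' != 'r' (stop)
LCS = "y" (length 1)


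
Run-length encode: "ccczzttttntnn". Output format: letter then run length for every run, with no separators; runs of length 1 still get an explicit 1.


String: "ccczzttttntnn"
Scanning for consecutive runs:
  'c' x 3
  'z' x 2
  't' x 4
  'n' x 1
  't' x 1
  'n' x 2
RLE = "c3z2t4n1t1n2"


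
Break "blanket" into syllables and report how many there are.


Word: "blanket"
Syllable breakdown: blan · ket
Counting: 2 parts
= 2 syllables


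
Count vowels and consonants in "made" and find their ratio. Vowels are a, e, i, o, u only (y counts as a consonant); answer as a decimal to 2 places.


Word: "made"
Vowels (a,e,i,o,u): 2
Consonants: 2
Ratio = 2/2
= 1.00


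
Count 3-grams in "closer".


Word: "closer" (length 6)
Number of 3-grams = length - 3 + 1 = 6 - 3 + 1
= 4


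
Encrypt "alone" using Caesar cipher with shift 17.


Word: "alone"
Shift: 17
Each letter → (letter + shift) mod 26:
  'a' (0) + 17 = 17 → 'r'
  'l' (11) + 17 = 2 → 'c'
  'o' (14) + 17 = 5 → 'f'
  'n' (13) + 17 = 4 → 'e'
  'e' (4) + 17 = 21 → 'v'
Result = "rcfev"


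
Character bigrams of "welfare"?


Word: "welfare" (length 7)
Number of bigrams = 7 - 2 + 1 = 6
  Position 0: "we"
  Position 1: "el"
  Position 2: "lf"
  Position 3: "fa"
  Position 4: "ar"
  Position 5: "re"
Bigrams = "we", "el", "lf", "fa", "ar", "re"


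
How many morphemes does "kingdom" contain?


Word: "kingdom"
Morphemes: king + -dom
Each morpheme carries meaning
= 2 morphemes


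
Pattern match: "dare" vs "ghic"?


Pattern of "dare": [0, 1, 2, 3]
Pattern of "ghic": [0, 1, 2, 3]
Patterns match
Same pattern = Yes


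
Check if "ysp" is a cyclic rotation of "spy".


Word: "spy", Candidate: "ysp"
Method: check if candidate is substring of word+word
"spyspy" contains "ysp"? Yes
Is rotation = Yes


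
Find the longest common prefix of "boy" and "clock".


Word 1: "boy"
Word 2: "clock"
Comparing from start:
  Pos 0: 'b' != 'c' (stop)
LCP = "" (length 0)


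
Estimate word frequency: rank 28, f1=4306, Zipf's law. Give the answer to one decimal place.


Zipf's law: f(r) = f(1) / r
f(1) = 4306
f(28) = 4306 / 28
= 153.8 occurrences


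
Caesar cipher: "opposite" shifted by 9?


Word: "opposite"
Shift: 9
Each letter → (letter + shift) mod 26:
  'o' (14) + 9 = 23 → 'x'
  'p' (15) + 9 = 24 → 'y'
  'p' (15) + 9 = 24 → 'y'
  'o' (14) + 9 = 23 → 'x'
  's' (18) + 9 = 1 → 'b'
  'i' (8) + 9 = 17 → 'r'
  't' (19) + 9 = 2 → 'c'
  'e' (4) + 9 = 13 → 'n'
Result = "xyyxbrcn"


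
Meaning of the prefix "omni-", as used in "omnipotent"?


Prefix: omni-
Example: omnipotent (omni- + potent)
Meaning = all


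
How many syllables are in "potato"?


Word: "potato"
Syllable breakdown: po · ta · to
Counting: 3 parts
= 3 syllables
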